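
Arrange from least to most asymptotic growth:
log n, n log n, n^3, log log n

Ordered by growth rate: log log n < log n < n log n < n^3.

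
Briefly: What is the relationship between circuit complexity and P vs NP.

A language is in P iff it has polynomial-size uniform circuit families. P/poly contains all languages decidable by polynomial-size circuits (even non-uniform). If NP is not in P/poly, then P != NP. Proving super-polynomial circuit lower bounds for an NP problem would separate P from NP.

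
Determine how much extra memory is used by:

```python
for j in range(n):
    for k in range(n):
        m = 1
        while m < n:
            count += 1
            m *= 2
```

Space complexity: O(1).
Only a constant amount of auxiliary storage is used; nothing grows with n.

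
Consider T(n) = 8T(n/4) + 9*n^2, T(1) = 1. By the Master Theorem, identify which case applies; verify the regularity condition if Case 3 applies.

a=8, b=4, f(n)=9*n^2.
log_4(8) = 1.5 < 2.
f(n) = Omega(n^(1.5+epsilon)) for some epsilon > 0, so Case 3 is the candidate.
Regularity: a*f(n/b) = 8*9*(n/4)^2 = (8/16)*9*n^2 <= c*f(n) with c = 8/16 < 1. Satisfied.
Case 3: T(n) = Theta(n^2).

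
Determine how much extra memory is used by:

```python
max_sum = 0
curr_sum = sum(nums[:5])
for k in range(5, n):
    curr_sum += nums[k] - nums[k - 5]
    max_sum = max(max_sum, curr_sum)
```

Space complexity: O(1).
Only a constant amount of auxiliary storage is used; nothing grows with n.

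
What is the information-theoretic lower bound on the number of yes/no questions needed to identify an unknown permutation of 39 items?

There are 39! = 20397882081197443358640281739902897356800000000 permutations. Each yes/no question gives at most 1 bit, so at least ceil(log_2(20397882081197443358640281739902897356800000000)) = 154 questions are needed.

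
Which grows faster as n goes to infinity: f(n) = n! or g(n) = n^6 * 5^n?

f(n) = n! grows faster: by Stirling n! ~ (n/e)^n sqrt(2*pi*n); (n/e)^n eventually dominates n^6 * 5^n.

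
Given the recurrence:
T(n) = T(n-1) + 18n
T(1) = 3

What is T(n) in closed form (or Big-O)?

Unrolling: T(n) = 3 + 18*(2 + 3 + ... + n) = 3 + 18*(n(n+1)/2 - 1) = O(n^2).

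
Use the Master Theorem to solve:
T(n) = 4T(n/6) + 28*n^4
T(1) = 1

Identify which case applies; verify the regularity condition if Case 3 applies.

a=4, b=6, f(n)=28*n^4.
log_6(4) = 0.7737 < 4.
f(n) = Omega(n^(0.7737+epsilon)) for some epsilon > 0, so Case 3 is the candidate.
Regularity: a*f(n/b) = 4*28*(n/6)^4 = (4/1296)*28*n^4 <= c*f(n) with c = 4/1296 < 1. Satisfied.
Case 3: T(n) = Theta(n^4).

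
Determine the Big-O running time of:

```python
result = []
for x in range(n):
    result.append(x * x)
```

Time complexity: O(n).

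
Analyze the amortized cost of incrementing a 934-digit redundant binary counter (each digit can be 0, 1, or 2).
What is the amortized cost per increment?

A redundant counter on 934 digits allows digit values 0, 1, 2. Increment adds 1 to the least significant digit and carries any 2 to a 0 plus +1 on the next digit. With potential Phi = (number of 2-digits), each increment does O(1) actual work plus a chain of carries, each of which decreases Phi by 1. Amortized O(1).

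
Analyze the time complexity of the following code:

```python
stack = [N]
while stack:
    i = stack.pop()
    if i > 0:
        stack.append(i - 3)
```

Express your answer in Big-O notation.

Time complexity: O(n).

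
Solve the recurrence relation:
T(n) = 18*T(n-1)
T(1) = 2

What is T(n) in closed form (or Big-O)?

Each step multiplies by 18. T(n) = T(1)*18^(n-1) = 2*18^(n-1).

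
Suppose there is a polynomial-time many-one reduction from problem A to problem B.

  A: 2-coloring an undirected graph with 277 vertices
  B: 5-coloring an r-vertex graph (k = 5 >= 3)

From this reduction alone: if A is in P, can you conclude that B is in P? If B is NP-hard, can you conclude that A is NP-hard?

A poly-time reduction A <=_p B transfers tractability DOWN (B easy => A easy) and hardness UP (A hard => B hard), not the reverse.
From A in P, the reduction alone does NOT give B in P: any problem in P trivially reduces to SAT, yet SAT is not known to be in P.
From B NP-hard, the reduction alone does NOT give A NP-hard: again, easy problems reduce to hard ones.
(Here in fact A is P and B is NP-complete.)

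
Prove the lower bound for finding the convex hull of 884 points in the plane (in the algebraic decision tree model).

Reduction from sorting: given 884 numbers x_1,...,x_{884}, map x_i to the point (x_i, x_i^2) on the parabola y = x^2. All points are on the convex hull, and walking the hull gives them in sorted x-order. Since sorting requires Omega(n log n), so does planar convex hull.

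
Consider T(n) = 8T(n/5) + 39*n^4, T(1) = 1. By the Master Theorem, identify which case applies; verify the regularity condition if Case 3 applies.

a=8, b=5, f(n)=39*n^4.
log_5(8) = 1.292 < 4.
f(n) = Omega(n^(1.292+epsilon)) for some epsilon > 0, so Case 3 is the candidate.
Regularity: a*f(n/b) = 8*39*(n/5)^4 = (8/625)*39*n^4 <= c*f(n) with c = 8/625 < 1. Satisfied.
Case 3: T(n) = Theta(n^4).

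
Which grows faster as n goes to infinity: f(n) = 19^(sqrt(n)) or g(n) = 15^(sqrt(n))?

f(n) = 19^(sqrt(n)) grows faster: ratio is (19/15)^(sqrt(n)) -> infinity since 19/15 > 1.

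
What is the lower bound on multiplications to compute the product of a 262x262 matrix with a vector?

A 262x262 matrix-vector product has 262 inner products of length 262. Output depends on all 262^2 = 68644 matrix entries. At least 68644 multiplications needed.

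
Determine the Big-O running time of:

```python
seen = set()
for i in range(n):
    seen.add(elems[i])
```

Time complexity: O(n).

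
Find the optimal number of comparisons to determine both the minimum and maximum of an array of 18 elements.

Naive approach: 34 comparisons (17 for max + 17 for min).
Optimal: Compare elements in pairs first (floor(n/2) = 9 comparisons), then find max among winners and min among losers (8 comparisons each).
Total: ceil(3n/2) - 2 = 25 comparisons. An adversary argument shows this is also a lower bound.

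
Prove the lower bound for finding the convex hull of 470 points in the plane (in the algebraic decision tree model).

Reduction from sorting: given 470 numbers x_1,...,x_{470}, map x_i to the point (x_i, x_i^2) on the parabola y = x^2. All points are on the convex hull, and walking the hull gives them in sorted x-order. Since sorting requires Omega(n log n), so does planar convex hull.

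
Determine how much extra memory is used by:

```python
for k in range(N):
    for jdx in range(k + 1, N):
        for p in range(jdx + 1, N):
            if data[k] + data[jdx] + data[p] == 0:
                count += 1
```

Space complexity: O(1).
Only a constant amount of auxiliary storage is used; nothing grows with n.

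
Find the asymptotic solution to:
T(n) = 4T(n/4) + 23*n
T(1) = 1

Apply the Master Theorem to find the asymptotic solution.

a=4, b=4, f(n)=23*n. log_4(4) = 1. Case 2: T(n) = O(n log n).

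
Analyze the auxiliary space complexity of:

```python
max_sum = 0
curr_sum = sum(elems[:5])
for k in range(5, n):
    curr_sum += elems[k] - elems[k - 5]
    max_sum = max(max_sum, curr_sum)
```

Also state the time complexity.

Space complexity: O(1).
Only a constant amount of auxiliary storage is used; nothing grows with n.
Time complexity: O(n).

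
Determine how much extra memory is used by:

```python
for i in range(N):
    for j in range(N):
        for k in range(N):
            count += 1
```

Space complexity: O(1).
Only a constant amount of auxiliary storage is used; nothing grows with n.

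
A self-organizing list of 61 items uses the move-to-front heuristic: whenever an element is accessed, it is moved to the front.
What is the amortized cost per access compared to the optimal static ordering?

With potential Phi = number of inversions between the MTF list and the optimal static list (at most C(61,2)), each access has amortized cost at most 2 * (cost under optimal static ordering). This is the move-to-front 2-competitiveness result.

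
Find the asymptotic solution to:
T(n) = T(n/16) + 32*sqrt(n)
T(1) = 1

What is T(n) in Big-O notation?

Each level contributes sqrt(n/16^k). Geometric series with ratio 1/sqrt(16) < 1 sums to O(sqrt(n)).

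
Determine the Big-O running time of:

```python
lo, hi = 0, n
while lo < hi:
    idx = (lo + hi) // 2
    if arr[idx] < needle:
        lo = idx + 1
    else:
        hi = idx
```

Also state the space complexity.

Time complexity: O(log n).
Space complexity: O(1).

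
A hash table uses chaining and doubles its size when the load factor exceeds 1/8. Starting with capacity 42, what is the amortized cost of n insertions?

Rehashing occurs when load exceeds 1/8. Total rehash cost is geometric series summing to O(n). Each insertion itself is O(1). Amortized: O(1).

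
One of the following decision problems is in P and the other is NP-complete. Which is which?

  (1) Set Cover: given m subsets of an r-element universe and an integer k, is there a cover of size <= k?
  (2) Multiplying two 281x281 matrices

(1) is NP-complete: one of Karp's 21 NP-complete problems (with k part of the input).
(2) is P: the schoolbook algorithm runs in O(n^3).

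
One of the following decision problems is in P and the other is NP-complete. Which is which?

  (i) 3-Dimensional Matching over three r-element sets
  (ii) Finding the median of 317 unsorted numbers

(i) is NP-complete: one of Karp's 21 NP-complete problems.
(ii) is P: linear-time selection (median-of-medians) runs in O(n).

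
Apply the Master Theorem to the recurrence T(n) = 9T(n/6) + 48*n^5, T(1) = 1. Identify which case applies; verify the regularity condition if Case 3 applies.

a=9, b=6, f(n)=48*n^5.
log_6(9) = 1.226 < 5.
f(n) = Omega(n^(1.226+epsilon)) for some epsilon > 0, so Case 3 is the candidate.
Regularity: a*f(n/b) = 9*48*(n/6)^5 = (9/7776)*48*n^5 <= c*f(n) with c = 9/7776 < 1. Satisfied.
Case 3: T(n) = Theta(n^5).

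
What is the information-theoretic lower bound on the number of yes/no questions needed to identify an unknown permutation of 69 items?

There are 69! = 171122452428141311372468338881272839092270544893520369393648040923257279754140647424000000000000000 permutations. Each yes/no question gives at most 1 bit, so at least ceil(log_2(171122452428141311372468338881272839092270544893520369393648040923257279754140647424000000000000000)) = 327 questions are needed.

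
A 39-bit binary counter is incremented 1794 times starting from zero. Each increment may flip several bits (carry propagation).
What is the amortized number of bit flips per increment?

Bit i flips on every 2^i-th increment, so over 1794 increments bit i flips floor(1794/2^i) times. Summing over i: total flips < 2 * 1794. Amortized: < 2 = O(1) per increment.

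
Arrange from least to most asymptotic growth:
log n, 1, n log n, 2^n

Ordered by growth rate: 1 < log n < n log n < 2^n.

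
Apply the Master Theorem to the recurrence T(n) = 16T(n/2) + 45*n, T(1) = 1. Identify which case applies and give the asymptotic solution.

a=16, b=2, f(n)=45*n.
log_2(16) = 4 > 1.
Since f(n) = O(n^1) is polynomially smaller than n^4, Case 1 applies.
T(n) = Theta(n^4).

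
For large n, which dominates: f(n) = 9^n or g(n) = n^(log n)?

f(n) = 9^n grows faster: take logs: log(n^(log n)) = (log n)^2, log(9^n) = n log 9; n dominates (log n)^2.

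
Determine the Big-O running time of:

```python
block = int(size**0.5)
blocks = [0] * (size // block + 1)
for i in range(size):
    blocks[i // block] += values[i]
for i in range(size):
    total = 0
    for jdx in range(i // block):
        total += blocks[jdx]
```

Time complexity: O(n * sqrt(n)).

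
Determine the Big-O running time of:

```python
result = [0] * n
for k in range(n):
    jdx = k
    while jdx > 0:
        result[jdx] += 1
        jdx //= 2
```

Time complexity: O(n log n).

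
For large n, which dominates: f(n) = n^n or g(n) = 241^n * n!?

g(n) = 241^n * n! grows faster: by Stirling n! ~ sqrt(2 pi n)(n/e)^n, so 241^n n! / n^n ~ (241/e)^n sqrt(2 pi n) -> infinity since 241/e > 1.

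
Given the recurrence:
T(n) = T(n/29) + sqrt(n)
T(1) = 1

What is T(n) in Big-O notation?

Each level contributes sqrt(n/29^k). Geometric series with ratio 1/sqrt(29) < 1 sums to O(sqrt(n)).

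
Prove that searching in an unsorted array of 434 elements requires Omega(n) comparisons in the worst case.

An adversary can always place the target in the last position checked. Until all 434 positions are examined, the target might be in any unchecked position. Therefore 434 comparisons are necessary.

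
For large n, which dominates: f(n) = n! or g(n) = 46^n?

f(n) = n! grows faster: n!/46^n -> infinity by Stirling.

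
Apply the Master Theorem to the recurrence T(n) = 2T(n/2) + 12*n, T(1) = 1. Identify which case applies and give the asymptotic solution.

a=2, b=2, f(n)=12*n.
log_2(2) = 1, so n^(log_b(a)) = n.
f(n) = Theta(n), so Case 2 applies.
T(n) = Theta(n log n).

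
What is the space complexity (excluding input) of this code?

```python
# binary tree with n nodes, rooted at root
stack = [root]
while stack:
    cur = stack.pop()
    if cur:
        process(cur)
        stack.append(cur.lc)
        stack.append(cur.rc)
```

Space complexity: O(n).
Auxiliary storage grows linearly with the input size n in the worst case.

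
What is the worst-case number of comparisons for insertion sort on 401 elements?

Insertion sort on reverse-sorted input: 1 + 2 + ... + (401-1) = 80200 comparisons.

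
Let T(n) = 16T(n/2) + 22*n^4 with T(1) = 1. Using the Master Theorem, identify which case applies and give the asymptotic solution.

a=16, b=2, f(n)=22*n^4.
log_2(16) = 4, so n^(log_b(a)) = n^4.
f(n) = Theta(n^4), so Case 2 applies.
T(n) = Theta(n^4 log n).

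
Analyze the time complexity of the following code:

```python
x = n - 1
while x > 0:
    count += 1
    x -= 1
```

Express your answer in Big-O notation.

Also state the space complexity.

Time complexity: O(n).
Space complexity: O(1).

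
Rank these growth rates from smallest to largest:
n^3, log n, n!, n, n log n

Ordered by growth rate: log n < n < n log n < n^3 < n!.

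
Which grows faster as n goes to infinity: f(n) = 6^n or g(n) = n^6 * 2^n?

f(n) = 6^n grows faster: 6^n / (n^6 2^n) = (6/2)^n / n^6 -> infinity since 6/2 > 1.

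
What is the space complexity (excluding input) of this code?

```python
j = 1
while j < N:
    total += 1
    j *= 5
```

Space complexity: O(1).
Only a constant amount of auxiliary storage is used; nothing grows with n.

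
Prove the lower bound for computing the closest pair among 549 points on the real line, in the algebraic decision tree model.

Reduction from element distinctness: given 549 reals, the closest-pair distance is 0 iff two are equal. Element distinctness has an Omega(n log n) lower bound in the algebraic decision tree model (Ben-Or). Therefore closest pair on a line also requires Omega(n log n). Sorting then a linear scan achieves this.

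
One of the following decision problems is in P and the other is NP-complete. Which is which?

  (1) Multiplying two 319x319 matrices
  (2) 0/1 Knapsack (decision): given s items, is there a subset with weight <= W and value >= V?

(1) is P: the schoolbook algorithm runs in O(n^3).
(2) is NP-complete: reduces from Subset Sum.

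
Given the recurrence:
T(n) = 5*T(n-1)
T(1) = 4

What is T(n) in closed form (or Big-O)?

Each step multiplies by 5. T(n) = T(1)*5^(n-1) = 4*5^(n-1).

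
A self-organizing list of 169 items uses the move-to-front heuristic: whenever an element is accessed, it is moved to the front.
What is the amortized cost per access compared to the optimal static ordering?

With potential Phi = number of inversions between the MTF list and the optimal static list (at most C(169,2)), each access has amortized cost at most 2 * (cost under optimal static ordering). This is the move-to-front 2-competitiveness result.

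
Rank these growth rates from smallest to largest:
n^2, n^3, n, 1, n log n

Ordered by growth rate: 1 < n < n log n < n^2 < n^3.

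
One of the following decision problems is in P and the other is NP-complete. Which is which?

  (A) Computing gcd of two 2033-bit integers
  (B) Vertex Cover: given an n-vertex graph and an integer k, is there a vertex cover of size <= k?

(A) is P: the Euclidean algorithm runs in polynomial time in the bit-length.
(B) is NP-complete: one of Karp's 21 NP-complete problems (with k part of the input; for any fixed constant k it is in P).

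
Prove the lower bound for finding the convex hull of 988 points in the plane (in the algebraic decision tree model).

Reduction from sorting: given 988 numbers x_1,...,x_{988}, map x_i to the point (x_i, x_i^2) on the parabola y = x^2. All points are on the convex hull, and walking the hull gives them in sorted x-order. Since sorting requires Omega(n log n), so does planar convex hull.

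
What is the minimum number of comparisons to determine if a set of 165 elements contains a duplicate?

Determining if 165 elements are all distinct requires Omega(n log n) comparisons in the comparison model. This follows from the element distinctness lower bound.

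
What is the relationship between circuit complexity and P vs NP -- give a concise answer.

A language is in P iff it has polynomial-size uniform circuit families. P/poly contains all languages decidable by polynomial-size circuits (even non-uniform). If NP is not in P/poly, then P != NP. Proving super-polynomial circuit lower bounds for an NP problem would separate P from NP.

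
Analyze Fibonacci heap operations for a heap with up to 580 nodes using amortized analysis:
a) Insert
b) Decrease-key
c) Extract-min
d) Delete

Fibonacci heaps use lazy consolidation. Potential function Phi = t + 2m (t = number of trees, m = marked nodes).
- Insert: O(1) actual, Delta Phi = +1 (one new tree) => O(1) amortized.
- Decrease-key: with c cascading cuts, actual cost is O(c); Delta Phi <= c - 2(c-1) + 2 = 4 - c (c new trees; >= c-1 marks cleared; <= 1 new mark). Amortized O(c) + (4 - c) = O(1).
- Extract-min: O(D(n) + t) actual; consolidation drops t to <= D(n)+1, so Delta Phi pays for the t term. D(n) = O(log n) for n = 580 => O(log n) amortized.
- Delete: decrease-key to -inf then extract-min = O(log n).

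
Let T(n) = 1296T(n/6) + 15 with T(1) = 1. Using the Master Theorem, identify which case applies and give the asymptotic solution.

a=1296, b=6, f(n)=15.
log_6(1296) = 4 > 0.
Since f(n) = O(n^0) is polynomially smaller than n^4, Case 1 applies.
T(n) = Theta(n^4).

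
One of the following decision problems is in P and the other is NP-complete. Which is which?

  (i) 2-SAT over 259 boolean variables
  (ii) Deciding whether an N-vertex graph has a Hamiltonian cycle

(i) is P: 2-SAT is solvable in linear time via implication-graph SCCs.
(ii) is NP-complete: one of Karp's 21 NP-complete problems.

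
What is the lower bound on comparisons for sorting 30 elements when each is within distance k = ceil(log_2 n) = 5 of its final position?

Partition the 30 positions into floor(n/k) blocks of k = 5 consecutive positions; any permutation within a block keeps every element within k of its final position, so there are at least (k!)^(n/k) distinguishable inputs. Lower bound: log_2((k!)^(n/k)) = (n/k) * log_2(k!) = Theta(n log k); with k = ceil(log_2 n), this is Omega(n log log n).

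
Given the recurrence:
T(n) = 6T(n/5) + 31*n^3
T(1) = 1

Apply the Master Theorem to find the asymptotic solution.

a=6, b=5, f(n)=31*n^3. log_5(6) = 1.113 < 3. Case 3: T(n) = O(n^3).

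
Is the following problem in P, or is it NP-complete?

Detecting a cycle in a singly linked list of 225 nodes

This problem is in P: Floyd's tortoise-and-hare runs in O(n) time, O(1) space.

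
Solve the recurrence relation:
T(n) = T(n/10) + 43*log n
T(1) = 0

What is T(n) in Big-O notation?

Each of the log_10(n) levels adds O(log n). T(n) = O(log^2 n).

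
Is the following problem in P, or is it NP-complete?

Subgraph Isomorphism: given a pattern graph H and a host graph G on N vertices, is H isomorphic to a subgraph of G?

This problem is NP-complete: generalizes Clique and Hamiltonian Path (pattern size is part of the input).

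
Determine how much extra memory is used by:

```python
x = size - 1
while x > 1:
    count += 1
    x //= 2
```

Space complexity: O(1).
Only a constant amount of auxiliary storage is used; nothing grows with n.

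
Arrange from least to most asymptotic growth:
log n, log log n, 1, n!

Ordered by growth rate: 1 < log log n < log n < n!.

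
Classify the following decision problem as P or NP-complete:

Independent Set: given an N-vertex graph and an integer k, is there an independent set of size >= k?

This problem is NP-complete: complement of Clique (with k part of the input).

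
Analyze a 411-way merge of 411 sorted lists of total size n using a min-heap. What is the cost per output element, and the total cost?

Maintain a min-heap of size 411 holding the current head of each list. Each output step does one extract-min (O(log 411)) and one insert of that list's next element (O(log 411)). Each of the n elements passes through the heap exactly once, so the total cost is O(n log 411), i.e. O(log 411) per output element.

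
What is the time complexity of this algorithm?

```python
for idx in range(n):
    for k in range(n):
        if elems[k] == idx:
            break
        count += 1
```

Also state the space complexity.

Time complexity: O(n^2).
Space complexity: O(1).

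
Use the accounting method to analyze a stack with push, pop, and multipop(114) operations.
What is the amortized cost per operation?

Assign 2 credits per push (1 for the push, 1 saved for a future pop). Each pop or element popped by multipop(114) uses 1 saved credit. Total credits never go negative, so amortized cost is O(1).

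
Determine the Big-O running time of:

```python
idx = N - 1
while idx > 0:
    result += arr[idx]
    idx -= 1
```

Time complexity: O(n).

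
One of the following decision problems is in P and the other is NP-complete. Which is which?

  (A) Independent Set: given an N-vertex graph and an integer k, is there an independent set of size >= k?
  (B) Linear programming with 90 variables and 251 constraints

(A) is NP-complete: complement of Clique (with k part of the input).
(B) is P: the ellipsoid and interior-point methods run in polynomial time.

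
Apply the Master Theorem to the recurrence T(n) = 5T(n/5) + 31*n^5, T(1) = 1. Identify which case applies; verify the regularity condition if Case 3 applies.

a=5, b=5, f(n)=31*n^5.
log_5(5) = 1 < 5.
f(n) = Omega(n^(1+epsilon)) for some epsilon > 0, so Case 3 is the candidate.
Regularity: a*f(n/b) = 5*31*(n/5)^5 = (5/3125)*31*n^5 <= c*f(n) with c = 5/3125 < 1. Satisfied.
Case 3: T(n) = Theta(n^5).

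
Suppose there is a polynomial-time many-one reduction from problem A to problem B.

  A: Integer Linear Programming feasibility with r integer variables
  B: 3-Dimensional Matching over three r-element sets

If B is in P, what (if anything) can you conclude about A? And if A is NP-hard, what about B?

A poly-time reduction A <=_p B means any A-instance can be transformed to a B-instance in poly time.
If B is in P: compose the reduction with B's poly-time algorithm to solve A in poly time, so A is in P.
If A is NP-hard: every NP problem reduces to A, which reduces to B; composing reductions, every NP problem reduces to B, so B is NP-hard.
(Here in fact A is NP-complete and B is NP-complete.)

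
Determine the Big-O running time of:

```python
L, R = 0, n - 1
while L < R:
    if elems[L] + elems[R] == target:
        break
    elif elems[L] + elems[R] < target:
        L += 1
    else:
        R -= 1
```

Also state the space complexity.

Time complexity: O(n).
Space complexity: O(1).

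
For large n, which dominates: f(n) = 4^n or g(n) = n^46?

f(n) = 4^n grows faster: any exponential with base > 1 dominates every polynomial.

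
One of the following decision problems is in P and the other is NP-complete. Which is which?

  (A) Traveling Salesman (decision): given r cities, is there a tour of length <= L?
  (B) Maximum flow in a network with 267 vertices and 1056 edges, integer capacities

(A) is NP-complete: reduces from Hamiltonian Cycle.
(B) is P: Edmonds-Karp / push-relabel run in polynomial time.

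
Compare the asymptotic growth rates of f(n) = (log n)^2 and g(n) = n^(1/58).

g(n) = n^(1/58) grows faster: any positive power of n dominates any polylog.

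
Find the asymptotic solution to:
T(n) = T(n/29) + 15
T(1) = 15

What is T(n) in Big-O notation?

Each step divides n by 29 and adds 15. After log_29(n) steps, T(n) = O(log n).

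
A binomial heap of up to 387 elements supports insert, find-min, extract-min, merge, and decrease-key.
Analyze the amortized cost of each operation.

A binomial heap with n <= 387 elements has at most floor(log_2 387) + 1 = 9 trees. Using potential Phi = number of trees: Insert adds one tree, but cascading merges reduce count -- amortized O(1). Find-min reads the cached minimum pointer: O(1). Extract-min creates O(log n) new trees: O(log n). Merge combines tree lists: O(log n). Decrease-key sifts the element up its tree of height <= log n: O(log n).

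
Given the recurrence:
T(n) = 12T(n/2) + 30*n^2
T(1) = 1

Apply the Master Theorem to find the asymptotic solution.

a=12, b=2, f(n)=30*n^2. log_2(12) = 3.585. Case 1 of Master Theorem: T(n) = O(n^3.585).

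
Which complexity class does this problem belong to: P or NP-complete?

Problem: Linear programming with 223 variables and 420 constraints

This problem is in P: the ellipsoid and interior-point methods run in polynomial time.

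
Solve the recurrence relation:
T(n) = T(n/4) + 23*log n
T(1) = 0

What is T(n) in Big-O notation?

Each of the log_4(n) levels adds O(log n). T(n) = O(log^2 n).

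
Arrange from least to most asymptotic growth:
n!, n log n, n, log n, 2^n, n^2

Ordered by growth rate: log n < n < n log n < n^2 < 2^n < n!.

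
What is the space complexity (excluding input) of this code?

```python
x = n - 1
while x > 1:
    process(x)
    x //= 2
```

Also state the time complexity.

Space complexity: O(1).
Only a constant amount of auxiliary storage is used; nothing grows with n.
Time complexity: O(log n).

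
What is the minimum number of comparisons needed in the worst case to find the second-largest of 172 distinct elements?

Lower bound: finding the max needs 172-1 comparisons. By the adversary weight-doubling argument, the max must personally win >= ceil(log_2(172)) = 8 comparisons; the 2nd-largest is among those 8 losers, needing 8-1 more comparisons. Total >= 172-1 + 8-1 = 178. A balanced knockout tournament achieves this.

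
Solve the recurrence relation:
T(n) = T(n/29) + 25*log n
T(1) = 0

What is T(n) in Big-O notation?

Each of the log_29(n) levels adds O(log n). T(n) = O(log^2 n).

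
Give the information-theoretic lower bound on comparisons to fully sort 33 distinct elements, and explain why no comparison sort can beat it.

A comparison sort is a binary decision tree whose leaves are the 33! = 8683317618811886495518194401280000000 possible output permutations. A binary tree with L leaves has height >= ceil(log_2(L)). So any comparison sort needs >= ceil(log_2(33!)) = 123 comparisons in the worst case.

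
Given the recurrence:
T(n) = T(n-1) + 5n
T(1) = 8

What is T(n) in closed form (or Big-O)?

Unrolling: T(n) = 8 + 5*(2 + 3 + ... + n) = 8 + 5*(n(n+1)/2 - 1) = O(n^2).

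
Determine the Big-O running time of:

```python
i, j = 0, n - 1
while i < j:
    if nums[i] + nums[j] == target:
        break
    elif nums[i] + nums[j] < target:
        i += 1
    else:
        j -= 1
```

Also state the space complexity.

Time complexity: O(n).
Space complexity: O(1).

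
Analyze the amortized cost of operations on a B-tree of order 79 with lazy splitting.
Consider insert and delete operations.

In a B-tree of order 79, a node splits when it has 79 keys. With lazy splitting, we use potential Phi = number of full nodes + number of near-empty nodes. Each split costs O(1) but reduces potential. Between splits, at least 39 insertions must occur in that node. Amortized structural cost is O(1) per operation, plus O(log_79 n) traversal.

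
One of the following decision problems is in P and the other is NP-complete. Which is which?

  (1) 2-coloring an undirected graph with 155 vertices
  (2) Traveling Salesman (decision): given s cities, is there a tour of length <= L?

(1) is P: 2-coloring is bipartiteness testing via BFS, O(V+E).
(2) is NP-complete: reduces from Hamiltonian Cycle.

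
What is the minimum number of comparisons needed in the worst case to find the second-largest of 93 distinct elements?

Lower bound: finding the max needs 93-1 comparisons. By the adversary weight-doubling argument, the max must personally win >= ceil(log_2(93)) = 7 comparisons; the 2nd-largest is among those 7 losers, needing 7-1 more comparisons. Total >= 93-1 + 7-1 = 98. A balanced knockout tournament achieves this.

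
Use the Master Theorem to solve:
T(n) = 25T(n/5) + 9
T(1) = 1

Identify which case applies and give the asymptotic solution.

a=25, b=5, f(n)=9.
log_5(25) = 2 > 0.
Since f(n) = O(n^0) is polynomially smaller than n^2, Case 1 applies.
T(n) = Theta(n^2).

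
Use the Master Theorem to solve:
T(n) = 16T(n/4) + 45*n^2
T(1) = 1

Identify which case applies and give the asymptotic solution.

a=16, b=4, f(n)=45*n^2.
log_4(16) = 2, so n^(log_b(a)) = n^2.
f(n) = Theta(n^2), so Case 2 applies.
T(n) = Theta(n^2 log n).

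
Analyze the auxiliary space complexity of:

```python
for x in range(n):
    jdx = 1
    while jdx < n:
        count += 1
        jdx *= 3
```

Space complexity: O(1).
Only a constant amount of auxiliary storage is used; nothing grows with n.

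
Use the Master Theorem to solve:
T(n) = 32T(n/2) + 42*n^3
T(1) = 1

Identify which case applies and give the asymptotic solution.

a=32, b=2, f(n)=42*n^3.
log_2(32) = 5 > 3.
Since f(n) = O(n^3) is polynomially smaller than n^5, Case 1 applies.
T(n) = Theta(n^5).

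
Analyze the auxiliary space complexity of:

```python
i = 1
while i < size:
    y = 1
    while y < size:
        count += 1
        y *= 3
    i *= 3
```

Space complexity: O(1).
Only a constant amount of auxiliary storage is used; nothing grows with n.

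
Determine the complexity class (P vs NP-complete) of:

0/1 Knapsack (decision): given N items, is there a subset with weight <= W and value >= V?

This problem is NP-complete: reduces from Subset Sum.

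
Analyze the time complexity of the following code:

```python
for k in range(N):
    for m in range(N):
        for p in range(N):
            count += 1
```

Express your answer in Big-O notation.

Time complexity: O(n^3).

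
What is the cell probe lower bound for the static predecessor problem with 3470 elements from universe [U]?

The Patrascu-Thorup lower bound shows any data structure on n = 3470 elements using O(n * polylog(n)) space requires Omega(log log U) query time. van Emde Boas trees achieve O(log log U) with O(U) space.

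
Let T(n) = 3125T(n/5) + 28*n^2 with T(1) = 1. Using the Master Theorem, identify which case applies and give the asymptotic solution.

a=3125, b=5, f(n)=28*n^2.
log_5(3125) = 5 > 2.
Since f(n) = O(n^2) is polynomially smaller than n^5, Case 1 applies.
T(n) = Theta(n^5).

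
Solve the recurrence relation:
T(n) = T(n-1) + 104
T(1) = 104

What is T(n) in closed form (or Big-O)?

Unrolling: T(n) = T(n-1) + 104 = T(n-2) + 2*104 = ... = T(1) + (n-1)*104 = 104 + (n-1)*104 = 104n.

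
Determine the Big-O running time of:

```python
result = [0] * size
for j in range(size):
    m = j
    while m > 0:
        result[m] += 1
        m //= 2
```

Time complexity: O(n log n).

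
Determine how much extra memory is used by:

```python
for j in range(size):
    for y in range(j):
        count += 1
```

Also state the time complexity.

Space complexity: O(1).
Only a constant amount of auxiliary storage is used; nothing grows with n.
Time complexity: O(n^2).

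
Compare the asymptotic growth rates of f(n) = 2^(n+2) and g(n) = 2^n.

f(n) = 2^(n+2) and g(n) = 2^n are Theta of each other: 2^(n+2) = 2^2 * 2^n = Theta(2^n).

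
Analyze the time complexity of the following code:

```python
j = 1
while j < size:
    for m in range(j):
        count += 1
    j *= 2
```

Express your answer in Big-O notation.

Time complexity: O(n).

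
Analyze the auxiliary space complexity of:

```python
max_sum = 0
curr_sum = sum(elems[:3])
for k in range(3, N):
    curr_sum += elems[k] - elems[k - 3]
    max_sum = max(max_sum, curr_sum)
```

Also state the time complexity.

Space complexity: O(1).
Only a constant amount of auxiliary storage is used; nothing grows with n.
Time complexity: O(n).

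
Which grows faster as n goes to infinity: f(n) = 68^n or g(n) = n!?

g(n) = n! grows faster: n!/68^n -> infinity by Stirling.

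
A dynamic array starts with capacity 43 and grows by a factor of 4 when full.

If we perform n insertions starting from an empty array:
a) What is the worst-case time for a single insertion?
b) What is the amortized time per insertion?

(a) Worst-case single insertion: O(n) -- when the array is full at capacity c, the resize copies all c elements, and c can be Theta(n).
(b) Resizes happen at sizes 43, 172, 688, ... Total copy cost for n insertions: 43 + 172 + ... = O(n) (geometric series with ratio 1/4). Amortized cost per insertion: O(n)/n = O(1).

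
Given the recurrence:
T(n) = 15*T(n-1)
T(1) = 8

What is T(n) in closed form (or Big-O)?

Each step multiplies by 15. T(n) = T(1)*15^(n-1) = 8*15^(n-1).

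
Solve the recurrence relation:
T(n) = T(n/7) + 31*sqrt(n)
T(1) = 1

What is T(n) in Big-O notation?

Each level contributes sqrt(n/7^k). Geometric series with ratio 1/sqrt(7) < 1 sums to O(sqrt(n)).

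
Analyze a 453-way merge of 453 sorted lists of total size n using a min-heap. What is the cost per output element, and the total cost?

Maintain a min-heap of size 453 holding the current head of each list. Each output step does one extract-min (O(log 453)) and one insert of that list's next element (O(log 453)). Each of the n elements passes through the heap exactly once, so the total cost is O(n log 453), i.e. O(log 453) per output element.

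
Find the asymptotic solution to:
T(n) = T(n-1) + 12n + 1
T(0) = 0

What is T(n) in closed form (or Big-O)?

Dominant term in sum is 12*sum(i, i=1..n) = 12*n*(n+1)/2 = O(n^2).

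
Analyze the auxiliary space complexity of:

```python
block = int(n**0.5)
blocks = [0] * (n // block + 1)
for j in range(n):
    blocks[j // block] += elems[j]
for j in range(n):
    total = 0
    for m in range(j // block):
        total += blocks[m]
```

Space complexity: O(sqrt(n)).
Storage scales with sqrt(n).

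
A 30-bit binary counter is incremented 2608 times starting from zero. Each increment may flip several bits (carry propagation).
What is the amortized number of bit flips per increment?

Bit i flips on every 2^i-th increment, so over 2608 increments bit i flips floor(2608/2^i) times. Summing over i: total flips < 2 * 2608. Amortized: < 2 = O(1) per increment.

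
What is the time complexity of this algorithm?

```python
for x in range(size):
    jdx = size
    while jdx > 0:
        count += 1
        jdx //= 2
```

Time complexity: O(n log n).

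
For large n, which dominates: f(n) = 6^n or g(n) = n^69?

f(n) = 6^n grows faster: any exponential with base > 1 dominates every polynomial.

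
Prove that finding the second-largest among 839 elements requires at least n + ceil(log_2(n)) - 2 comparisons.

Lower bound (adversary): identifying the maximum requires 839-1 comparisons (each eliminates one candidate). Assign weight 1 to each element; on each comparison the adversary lets the heavier side win and gives it the loser's weight. The max ends with weight 839, but each comparison it wins at most doubles its weight, so the max must win >= ceil(log_2(839)) = 10 comparisons. The second-largest is one of those 10 direct losers to the max, and identifying which one is largest needs >= 10-1 further comparisons. Total >= 839-1 + 10-1 = 847.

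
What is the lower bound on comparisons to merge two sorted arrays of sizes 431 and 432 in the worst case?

Adversary: with |431 - 432| <= 1 the inputs can be fully interleaved so that every adjacent pair in the merged output comes from different arrays. Then each of the 862 adjacent pairs must be directly compared, or the algorithm cannot determine their relative order. Standard merge meets this bound.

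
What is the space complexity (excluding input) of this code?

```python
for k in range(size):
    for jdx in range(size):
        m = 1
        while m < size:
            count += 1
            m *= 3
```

Space complexity: O(1).
Only a constant amount of auxiliary storage is used; nothing grows with n.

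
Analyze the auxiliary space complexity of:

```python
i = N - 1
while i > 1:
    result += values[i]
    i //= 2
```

Space complexity: O(1).
Only a constant amount of auxiliary storage is used; nothing grows with n.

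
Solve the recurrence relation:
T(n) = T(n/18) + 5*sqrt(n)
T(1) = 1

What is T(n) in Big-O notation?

Each level contributes sqrt(n/18^k). Geometric series with ratio 1/sqrt(18) < 1 sums to O(sqrt(n)).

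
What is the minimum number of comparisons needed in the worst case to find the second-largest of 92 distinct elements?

Lower bound: finding the max needs 92-1 comparisons. By the adversary weight-doubling argument, the max must personally win >= ceil(log_2(92)) = 7 comparisons; the 2nd-largest is among those 7 losers, needing 7-1 more comparisons. Total >= 92-1 + 7-1 = 97. A balanced knockout tournament achieves this.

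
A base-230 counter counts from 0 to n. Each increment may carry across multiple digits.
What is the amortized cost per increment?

Digit at position i changes every 230^i increments. Total digit changes over n increments: n * 230/(230-1) = O(n). Amortized: O(1).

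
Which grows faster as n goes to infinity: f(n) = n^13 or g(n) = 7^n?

g(n) = 7^n grows faster: any exponential with base > 1 dominates every polynomial.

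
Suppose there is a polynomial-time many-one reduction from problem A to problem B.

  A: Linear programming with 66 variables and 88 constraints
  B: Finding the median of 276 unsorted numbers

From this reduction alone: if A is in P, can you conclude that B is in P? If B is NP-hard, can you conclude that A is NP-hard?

A poly-time reduction A <=_p B transfers tractability DOWN (B easy => A easy) and hardness UP (A hard => B hard), not the reverse.
From A in P, the reduction alone does NOT give B in P: any problem in P trivially reduces to SAT, yet SAT is not known to be in P.
From B NP-hard, the reduction alone does NOT give A NP-hard: again, easy problems reduce to hard ones.
(Here in fact A is P and B is P.)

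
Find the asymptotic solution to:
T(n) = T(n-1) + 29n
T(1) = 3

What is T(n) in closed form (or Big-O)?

Unrolling: T(n) = 3 + 29*(2 + 3 + ... + n) = 3 + 29*(n(n+1)/2 - 1) = O(n^2).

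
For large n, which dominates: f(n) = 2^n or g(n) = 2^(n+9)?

f(n) = 2^n and g(n) = 2^(n+9) are Theta of each other: 2^(n+9) = 2^9 * 2^n = Theta(2^n).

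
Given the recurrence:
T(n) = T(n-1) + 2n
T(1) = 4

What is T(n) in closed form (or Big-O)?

Unrolling: T(n) = 4 + 2*(2 + 3 + ... + n) = 4 + 2*(n(n+1)/2 - 1) = O(n^2).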